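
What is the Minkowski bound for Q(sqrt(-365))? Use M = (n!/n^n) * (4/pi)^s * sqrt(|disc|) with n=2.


d = -365, d mod 4 = 3, so disc(K) = 4d = -1460; |disc(K)| = 1460
Imaginary quadratic field, so n = 2, s = r2 = 1, r1 = 0
M = (n!/n^n) * (4/pi)^s * sqrt(|disc(K)|) = (2!/2^2) * (4/pi)^1 * sqrt(1460)
= 0.5 * 1.273240 * 38.209946
= 24.3252

24.3252


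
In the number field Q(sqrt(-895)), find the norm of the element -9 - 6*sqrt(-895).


N(a + b*sqrt(d)) = a^2 - d*b^2
= (-9)^2 - (-895)*(-6)^2
= 81 + 32220
= 32301

32301


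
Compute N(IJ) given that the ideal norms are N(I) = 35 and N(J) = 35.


N(IJ) = N(I) * N(J)
= 35 * 35
= 1225

1225


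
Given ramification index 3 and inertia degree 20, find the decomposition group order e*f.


|D_P| = e * f
= 3 * 20
= 60

60


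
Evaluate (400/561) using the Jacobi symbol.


Compute (400/561) via quadratic reciprocity:
  pull out 2: (2/561) = +1  (since 561 mod 8 = 1)
  pull out 2: (2/561) = +1  (since 561 mod 8 = 1)
  pull out 2: (2/561) = +1  (since 561 mod 8 = 1)
  pull out 2: (2/561) = +1  (since 561 mod 8 = 1)
  reciprocity: (25/561) -> +(561/25)
  reduce: (11/25)
  reciprocity: (11/25) -> +(25/11)
  reduce: (3/11)
  reciprocity: (3/11) -> -(11/3)
  reduce: (2/3)
  pull out 2: (2/3) = -1  (since 3 mod 8 = 3)
  (1/3) = 1
Product of signs = 1

1


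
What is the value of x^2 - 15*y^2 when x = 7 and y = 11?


x^2 - d*y^2
= 7^2 - 15*11^2
= 49 - 1815
= -1766

-1766


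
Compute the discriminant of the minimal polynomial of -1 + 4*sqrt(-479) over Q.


The element -1 + 4*sqrt(-479) has minimal polynomial:
x^2 + 2*x + 7665
Discriminant = (2)^2 - 4*(7665)
= 4 - 30660
= -30656

-30656


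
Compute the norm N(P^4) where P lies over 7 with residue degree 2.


N(P^a) = p^(a*f)
= 7^(4*2)
= 7^8
= 5764801

5764801


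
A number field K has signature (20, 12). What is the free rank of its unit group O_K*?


By Dirichlet's unit theorem:
rank = r1 + r2 - 1
= 20 + 12 - 1
= 31

31


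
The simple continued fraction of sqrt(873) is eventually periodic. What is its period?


Run the CF algorithm for sqrt(873).
a_0 = floor(sqrt(873)) = 29; set m_0=0, q_0=1.
Recurrence: m' = q*a - m,  q' = (d - m'^2)/q,  a' = floor((a_0 + m')/q').
  step 1: m=29, q=32, a=1
  step 2: m=3, q=27, a=1
  step 3: m=24, q=11, a=4
  step 4: m=20, q=43, a=1
  step 5: m=23, q=8, a=6
  step 6: m=25, q=31, a=1
  step 7: m=6, q=27, a=1
  step 8: m=21, q=16, a=3
  step 9: m=27, q=9, a=6
  step 10: m=27, q=16, a=3
  step 11: m=21, q=27, a=1
  step 12: m=6, q=31, a=1
  step 13: m=25, q=8, a=6
  step 14: m=23, q=43, a=1
  step 15: m=20, q=11, a=4
  step 16: m=24, q=27, a=1
  step 17: m=3, q=32, a=1
  step 18: m=29, q=1, a=58
a_18 = 2*a_0 = 58, so the period closes here.
sqrt(873) = [29; 1, 1, 4, 1, 6, 1, 1, 3, 6, 3, 1, 1, 6, 1, 4, 1, 1, 58]
Period length = 18

18


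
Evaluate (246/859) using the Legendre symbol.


p = 859 is prime, so compute (246/859) with the reciprocity algorithm (Jacobi-symbol steps: pull out 2s via (2/n), flip via reciprocity, reduce):
  pull out 2: (2/859) = -1  (since 859 mod 8 = 3)
  reciprocity: (123/859) -> -(859/123)
  reduce: (121/123)
  reciprocity: (121/123) -> +(123/121)
  reduce: (2/121)
  pull out 2: (2/121) = +1  (since 121 mod 8 = 1)
  (1/121) = 1
Product of signs = 1
(246/859) = 1

1


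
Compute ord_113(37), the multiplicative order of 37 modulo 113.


We want ord_113(37), the smallest k >= 1 with 37^k = 1 mod 113.
n = 113 = 113, phi(113) = 112; the order divides phi(n).
Divisors of 112: 1, 2, 4, 7, 8, 14, 16, 28, 56, 112
Repeated squaring mod 113: 37^1 = 37, 37^2 = 13, 37^4 = 56, 37^8 = 85, 37^16 = 106, 37^32 = 49, 37^64 = 28
Test divisors in increasing order:
  k=1: 37^1 = 37 mod 113
  k=2: 37^2 = 13 mod 113
  k=4: 37^4 = 56 mod 113
  k=7: 37^7 = 56 * 13 * 37 = 42 mod 113
  k=8: 37^8 = 85 mod 113
  k=14: 37^14 = 85 * 56 * 13 = 69 mod 113
  k=16: 37^16 = 106 mod 113
  k=28: 37^28 = 106 * 85 * 56 = 15 mod 113
  k=56: 37^56 = 49 * 106 * 85 = 112 mod 113
  k=112: 37^112 = 28 * 49 * 106 = 1 mod 113  <- first divisor giving 1
Order = 112

112


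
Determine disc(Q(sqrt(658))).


For K = Q(sqrt(d)) with d squarefree: disc(K) = d if d = 1 mod 4, and disc(K) = 4d if d = 2 or 3 mod 4.
Here d = 658, and d mod 4 = 2.
d = 2 mod 4, not 1 (O_K = Z[sqrt(d)]), so disc(K) = 4d = 4 * (658) = 2632

2632


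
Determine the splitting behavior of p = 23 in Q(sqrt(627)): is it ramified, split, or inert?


K = Q(sqrt(627)). Since d mod 4 = 3, disc(K) = 2508.
Check p | disc: 2508 mod 23 = 1.
p does not divide disc. Compute Legendre symbol (d/p):
6^((23-1)/2) mod 23 = 1
(d/p) = 1, so p splits: (p) = P*P' with e=1, f=1, g=2.
Therefore p is split.

split


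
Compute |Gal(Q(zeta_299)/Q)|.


|Gal(Q(zeta_299)/Q)| = phi(299)
= 264

264


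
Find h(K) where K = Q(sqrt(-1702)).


K = Q(sqrt(-1702)). d mod 4 = 2, so D = disc(K) = 4d = -6808
h(K) equals the number of primitive reduced positive-definite forms (a, b, c) = a*x^2 + b*x*y + c*y^2 with b^2 - 4ac = D,
where reduced means |b| <= a <= c, with b >= 0 whenever |b| = a or a = c, and primitive means gcd(a, b, c) = 1.
Reduced forces 3a^2 <= |D| = 6808, so 1 <= a <= 47; b must have the parity of D, and c = (b^2 - D)/(4a) must be an integer >= a.
Enumerate a = 1..47, b in [-a, a]:
  a=1: (1, 0, 1702)  [1]
  a=2: (2, 0, 851)  [1]
  a=3..10: none
  a=11: (11, -10, 157), (11, 10, 157)  [2]
  a=12: none
  a=13: (13, -2, 131), (13, 2, 131)  [2]
  a=14..16: none
  a=17: (17, -14, 103), (17, 14, 103)  [2]
  a=18..21: none
  a=22: (22, -12, 79), (22, 12, 79)  [2]
  a=23: (23, 0, 74)  [1]
  a=24..25: none
  a=26: (26, -24, 71), (26, 24, 71)  [2]
  a=27..28: none
  a=29: (29, -6, 59), (29, 6, 59)  [2]
  a=30..33: none
  a=34: (34, -20, 53), (34, 20, 53)  [2]
  a=35..36: none
  a=37: (37, 0, 46)  [1]
  a=38..40: none
  a=41: (41, -30, 47), (41, 30, 47)  [2]
  a=42..47: none
Total reduced forms: 1 + 1 + 2 + 2 + 2 + 2 + 1 + 2 + 2 + 2 + 1 + 2 = 20
h = 20

20


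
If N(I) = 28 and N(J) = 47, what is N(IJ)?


N(IJ) = N(I) * N(J)
= 28 * 47
= 1316

1316


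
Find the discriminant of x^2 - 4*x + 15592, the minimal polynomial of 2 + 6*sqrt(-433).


The element 2 + 6*sqrt(-433) has minimal polynomial:
x^2 - 4*x + 15592
Discriminant = (-4)^2 - 4*(15592)
= 16 - 62368
= -62352

-62352


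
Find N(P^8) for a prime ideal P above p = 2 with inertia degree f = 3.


N(P^a) = p^(a*f)
= 2^(8*3)
= 2^24
= 16777216

16777216


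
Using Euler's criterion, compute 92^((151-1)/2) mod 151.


p = 151 is prime and the exponent is (p-1)/2 = 75, so by Euler's criterion 92^75 = (92/151) = +1 or -1 mod 151.
Compute by square-and-multiply:
  75 = 64 + 8 + 2 + 1 (binary 1001011)
  Repeated squaring mod 151: 92^1 = 92, 92^2 = 8, 92^4 = 64, 92^8 = 19, 92^16 = 59, 92^32 = 8, 92^64 = 64
  92^75 = 92^64 * 92^8 * 92^2 * 92^1 = 64 * 19 * 8 * 92 mod 151
    64 * 19 = 1216 = 8 mod 151
    8 * 8 = 64 = 64 mod 151
    64 * 92 = 5888 = 150 mod 151
  92^75 = 150 mod 151
Result 150 = p - 1 = -1 mod 151: 92 is a quadratic non-residue mod 151. As a residue in [0, p-1] the value is 150.
92^75 mod 151 = 150

150


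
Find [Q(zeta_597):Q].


The degree equals Euler's totient phi(597).
597 = 3 * 199
phi(597) = 396

396


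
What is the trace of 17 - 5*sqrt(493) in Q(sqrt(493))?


Tr(a + b*sqrt(d)) = (a + b*sqrt(d)) + (a - b*sqrt(d)) = 2a
= 2 * (17)
= 34

34


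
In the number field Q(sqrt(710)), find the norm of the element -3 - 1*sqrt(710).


N(a + b*sqrt(d)) = a^2 - d*b^2
= (-3)^2 - (710)*(-1)^2
= 9 - 710
= -701

-701


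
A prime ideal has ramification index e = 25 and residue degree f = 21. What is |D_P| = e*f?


|D_P| = e * f
= 25 * 21
= 525

525


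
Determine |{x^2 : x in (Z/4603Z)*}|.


For prime p, the number of non-zero quadratic residues is (p-1)/2.
= (4603-1)/2
= 2301

2301


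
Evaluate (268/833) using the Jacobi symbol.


Compute (268/833) via quadratic reciprocity:
  pull out 2: (2/833) = +1  (since 833 mod 8 = 1)
  pull out 2: (2/833) = +1  (since 833 mod 8 = 1)
  reciprocity: (67/833) -> +(833/67)
  reduce: (29/67)
  reciprocity: (29/67) -> +(67/29)
  reduce: (9/29)
  reciprocity: (9/29) -> +(29/9)
  reduce: (2/9)
  pull out 2: (2/9) = +1  (since 9 mod 8 = 1)
  (1/9) = 1
Product of signs = 1

1


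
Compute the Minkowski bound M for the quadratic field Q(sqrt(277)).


d = 277, d mod 4 = 1, so disc(K) = d = 277; |disc(K)| = 277
Real quadratic field, so n = 2, s = r2 = 0, r1 = 2
M = (n!/n^n) * (4/pi)^s * sqrt(|disc(K)|) = (2!/2^2) * (4/pi)^0 * sqrt(277)
= 0.5 * 1.000000 * 16.643317
= 8.3217

8.3217


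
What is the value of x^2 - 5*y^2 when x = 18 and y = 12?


x^2 - d*y^2
= 18^2 - 5*12^2
= 324 - 720
= -396

-396


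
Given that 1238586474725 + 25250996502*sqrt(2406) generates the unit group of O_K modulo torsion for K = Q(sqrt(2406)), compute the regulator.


epsilon = 1238586474725 + 25250996502*sqrt(2406)
= 2.4772e+12
R = ln(2.4772e+12)
= 28.5381

28.5381


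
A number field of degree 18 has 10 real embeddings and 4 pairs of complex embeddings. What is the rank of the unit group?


By Dirichlet's unit theorem:
rank = r1 + r2 - 1
= 10 + 4 - 1
= 13

13


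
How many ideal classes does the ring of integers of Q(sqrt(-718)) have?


K = Q(sqrt(-718)). d mod 4 = 2, so D = disc(K) = 4d = -2872
h(K) equals the number of primitive reduced positive-definite forms (a, b, c) = a*x^2 + b*x*y + c*y^2 with b^2 - 4ac = D,
where reduced means |b| <= a <= c, with b >= 0 whenever |b| = a or a = c, and primitive means gcd(a, b, c) = 1.
Reduced forces 3a^2 <= |D| = 2872, so 1 <= a <= 30; b must have the parity of D, and c = (b^2 - D)/(4a) must be an integer >= a.
Enumerate a = 1..30, b in [-a, a]:
  a=1: (1, 0, 718)  [1]
  a=2: (2, 0, 359)  [1]
  a=3..12: none
  a=13: (13, -12, 58), (13, 12, 58)  [2]
  a=14..16: none
  a=17: (17, -16, 46), (17, 16, 46)  [2]
  a=18: none
  a=19: (19, -4, 38), (19, 4, 38)  [2]
  a=20..22: none
  a=23: (23, -16, 34), (23, 16, 34)  [2]
  a=24..25: none
  a=26: (26, -12, 29), (26, 12, 29)  [2]
  a=27..30: none
Total reduced forms: 1 + 1 + 2 + 2 + 2 + 2 + 2 = 12
h = 12

12


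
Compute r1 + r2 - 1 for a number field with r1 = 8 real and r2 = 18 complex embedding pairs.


By Dirichlet's unit theorem:
rank = r1 + r2 - 1
= 8 + 18 - 1
= 25

25


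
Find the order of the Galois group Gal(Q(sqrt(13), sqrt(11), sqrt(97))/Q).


The 3 square roots of distinct primes are multiplicatively independent over Q,
so [K:Q] = 2^3 and Gal(K/Q) is isomorphic to (Z/2Z)^3.
|Gal| = 2^3 = 8

8


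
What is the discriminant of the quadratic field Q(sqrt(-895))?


For K = Q(sqrt(d)) with d squarefree: disc(K) = d if d = 1 mod 4, and disc(K) = 4d if d = 2 or 3 mod 4.
Here d = -895, and d mod 4 = 1.
d = 1 mod 4 (O_K = Z[(1+sqrt(d))/2]), so disc(K) = d = -895

-895


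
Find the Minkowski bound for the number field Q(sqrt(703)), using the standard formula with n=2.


d = 703, d mod 4 = 3, so disc(K) = 4d = 2812; |disc(K)| = 2812
Real quadratic field, so n = 2, s = r2 = 0, r1 = 2
M = (n!/n^n) * (4/pi)^s * sqrt(|disc(K)|) = (2!/2^2) * (4/pi)^0 * sqrt(2812)
= 0.5 * 1.000000 * 53.028294
= 26.5141

26.5141


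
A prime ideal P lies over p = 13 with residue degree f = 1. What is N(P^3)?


N(P^a) = p^(a*f)
= 13^(3*1)
= 13^3
= 2197

2197


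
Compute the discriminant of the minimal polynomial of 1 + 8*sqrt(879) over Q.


The element 1 + 8*sqrt(879) has minimal polynomial:
x^2 - 2*x - 56255
Discriminant = (-2)^2 - 4*(-56255)
= 4 + 225020
= 225024

225024


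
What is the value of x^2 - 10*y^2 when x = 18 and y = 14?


x^2 - d*y^2
= 18^2 - 10*14^2
= 324 - 1960
= -1636

-1636


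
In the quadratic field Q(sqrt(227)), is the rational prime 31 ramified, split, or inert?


K = Q(sqrt(227)). Since d mod 4 = 3, disc(K) = 908.
Check p | disc: 908 mod 31 = 9.
p does not divide disc. Compute Legendre symbol (d/p):
10^((31-1)/2) mod 31 = 1
(d/p) = 1, so p splits: (p) = P*P' with e=1, f=1, g=2.
Therefore p is split.

split


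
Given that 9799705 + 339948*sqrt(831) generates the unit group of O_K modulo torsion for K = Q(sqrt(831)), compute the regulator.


epsilon = 9799705 + 339948*sqrt(831)
= 1.9599e+07
R = ln(1.9599e+07)
= 16.7910

16.7910


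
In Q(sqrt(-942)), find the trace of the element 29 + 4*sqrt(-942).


Tr(a + b*sqrt(d)) = (a + b*sqrt(d)) + (a - b*sqrt(d)) = 2a
= 2 * (29)
= 58

58


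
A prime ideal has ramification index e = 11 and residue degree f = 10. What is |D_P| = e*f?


|D_P| = e * f
= 11 * 10
= 110

110


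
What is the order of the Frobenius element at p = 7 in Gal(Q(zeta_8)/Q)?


The Frobenius at p in Gal(Q(zeta_n)/Q) = (Z/nZ)* is the class of p, so its order is ord_8(7), the smallest k >= 1 with 7^k = 1 mod 8.
n = 8 = 2^3, phi(8) = 4; the order divides phi(n).
Divisors of 4: 1, 2, 4
Repeated squaring mod 8: 7^1 = 7, 7^2 = 1, 7^4 = 1
Test divisors in increasing order:
  k=1: 7^1 = 7 mod 8
  k=2: 7^2 = 1 mod 8  <- first divisor giving 1
Order = 2

2


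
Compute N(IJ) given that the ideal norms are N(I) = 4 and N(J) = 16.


N(IJ) = N(I) * N(J)
= 4 * 16
= 64

64


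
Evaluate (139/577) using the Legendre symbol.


p = 577 is prime, so compute (139/577) with the reciprocity algorithm (Jacobi-symbol steps: pull out 2s via (2/n), flip via reciprocity, reduce):
  reciprocity: (139/577) -> +(577/139)
  reduce: (21/139)
  reciprocity: (21/139) -> +(139/21)
  reduce: (13/21)
  reciprocity: (13/21) -> +(21/13)
  reduce: (8/13)
  pull out 2: (2/13) = -1  (since 13 mod 8 = 5)
  pull out 2: (2/13) = -1  (since 13 mod 8 = 5)
  pull out 2: (2/13) = -1  (since 13 mod 8 = 5)
  (1/13) = 1
Product of signs = -1
(139/577) = -1

-1


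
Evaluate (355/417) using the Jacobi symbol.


Compute (355/417) via quadratic reciprocity:
  reciprocity: (355/417) -> +(417/355)
  reduce: (62/355)
  pull out 2: (2/355) = -1  (since 355 mod 8 = 3)
  reciprocity: (31/355) -> -(355/31)
  reduce: (14/31)
  pull out 2: (2/31) = +1  (since 31 mod 8 = 7)
  reciprocity: (7/31) -> -(31/7)
  reduce: (3/7)
  reciprocity: (3/7) -> -(7/3)
  reduce: (1/3)
  (1/3) = 1
Product of signs = 1

1


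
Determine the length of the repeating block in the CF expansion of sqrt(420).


Run the CF algorithm for sqrt(420).
a_0 = floor(sqrt(420)) = 20; set m_0=0, q_0=1.
Recurrence: m' = q*a - m,  q' = (d - m'^2)/q,  a' = floor((a_0 + m')/q').
  step 1: m=20, q=20, a=2
  step 2: m=20, q=1, a=40
a_2 = 2*a_0 = 40, so the period closes here.
sqrt(420) = [20; 2, 40]
Period length = 2

2


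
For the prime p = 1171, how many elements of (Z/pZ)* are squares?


For prime p, the number of non-zero quadratic residues is (p-1)/2.
= (1171-1)/2
= 585

585


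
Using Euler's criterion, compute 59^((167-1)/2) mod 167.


p = 167 is prime and the exponent is (p-1)/2 = 83, so by Euler's criterion 59^83 = (59/167) = +1 or -1 mod 167.
Compute by square-and-multiply:
  83 = 64 + 16 + 2 + 1 (binary 1010011)
  Repeated squaring mod 167: 59^1 = 59, 59^2 = 141, 59^4 = 8, 59^8 = 64, 59^16 = 88, 59^32 = 62, 59^64 = 3
  59^83 = 59^64 * 59^16 * 59^2 * 59^1 = 3 * 88 * 141 * 59 mod 167
    3 * 88 = 264 = 97 mod 167
    97 * 141 = 13677 = 150 mod 167
    150 * 59 = 8850 = 166 mod 167
  59^83 = 166 mod 167
Result 166 = p - 1 = -1 mod 167: 59 is a quadratic non-residue mod 167. As a residue in [0, p-1] the value is 166.
59^83 mod 167 = 166

166


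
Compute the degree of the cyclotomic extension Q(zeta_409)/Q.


The degree equals Euler's totient phi(409).
409 = 409
phi(409) = 408

408


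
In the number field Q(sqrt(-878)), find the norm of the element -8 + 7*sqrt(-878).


N(a + b*sqrt(d)) = a^2 - d*b^2
= (-8)^2 - (-878)*(7)^2
= 64 + 43022
= 43086

43086


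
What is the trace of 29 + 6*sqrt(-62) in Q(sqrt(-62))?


Tr(a + b*sqrt(d)) = (a + b*sqrt(d)) + (a - b*sqrt(d)) = 2a
= 2 * (29)
= 58

58


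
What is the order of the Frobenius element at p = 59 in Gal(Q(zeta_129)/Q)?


The Frobenius at p in Gal(Q(zeta_n)/Q) = (Z/nZ)* is the class of p, so its order is ord_129(59), the smallest k >= 1 with 59^k = 1 mod 129.
n = 129 = 3 * 43, phi(129) = 84; the order divides phi(n).
Divisors of 84: 1, 2, 3, 4, 6, 7, 12, 14, 21, 28, 42, 84
Repeated squaring mod 129: 59^1 = 59, 59^2 = 127, 59^4 = 4, 59^8 = 16, 59^16 = 127, 59^32 = 4, 59^64 = 16
Test divisors in increasing order:
  k=1: 59^1 = 59 mod 129
  k=2: 59^2 = 127 mod 129
  k=3: 59^3 = 127 * 59 = 11 mod 129
  k=4: 59^4 = 4 mod 129
  k=6: 59^6 = 4 * 127 = 121 mod 129
  k=7: 59^7 = 4 * 127 * 59 = 44 mod 129
  k=12: 59^12 = 16 * 4 = 64 mod 129
  k=14: 59^14 = 16 * 4 * 127 = 1 mod 129  <- first divisor giving 1
Order = 14

14


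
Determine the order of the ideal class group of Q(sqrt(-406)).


K = Q(sqrt(-406)). d mod 4 = 2, so D = disc(K) = 4d = -1624
h(K) equals the number of primitive reduced positive-definite forms (a, b, c) = a*x^2 + b*x*y + c*y^2 with b^2 - 4ac = D,
where reduced means |b| <= a <= c, with b >= 0 whenever |b| = a or a = c, and primitive means gcd(a, b, c) = 1.
Reduced forces 3a^2 <= |D| = 1624, so 1 <= a <= 23; b must have the parity of D, and c = (b^2 - D)/(4a) must be an integer >= a.
Enumerate a = 1..23, b in [-a, a]:
  a=1: (1, 0, 406)  [1]
  a=2: (2, 0, 203)  [1]
  a=3..4: none
  a=5: (5, -4, 82), (5, 4, 82)  [2]
  a=6: none
  a=7: (7, 0, 58)  [1]
  a=8..9: none
  a=10: (10, -4, 41), (10, 4, 41)  [2]
  a=11: (11, -2, 37), (11, 2, 37)  [2]
  a=12: none
  a=13: (13, -12, 34), (13, 12, 34)  [2]
  a=14: (14, 0, 29)  [1]
  a=15..16: none
  a=17: (17, -12, 26), (17, 12, 26)  [2]
  a=18..21: none
  a=22: (22, -20, 23), (22, 20, 23)  [2]
  a=23: none
Total reduced forms: 1 + 1 + 2 + 1 + 2 + 2 + 2 + 1 + 2 + 2 = 16
h = 16

16


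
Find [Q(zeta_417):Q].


The degree equals Euler's totient phi(417).
417 = 3 * 139
phi(417) = 276

276


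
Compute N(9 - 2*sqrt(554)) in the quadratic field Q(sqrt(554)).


N(a + b*sqrt(d)) = a^2 - d*b^2
= (9)^2 - (554)*(-2)^2
= 81 - 2216
= -2135

-2135


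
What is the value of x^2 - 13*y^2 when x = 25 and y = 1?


x^2 - d*y^2
= 25^2 - 13*1^2
= 625 - 13
= 612

612


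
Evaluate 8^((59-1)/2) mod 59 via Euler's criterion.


p = 59 is prime and the exponent is (p-1)/2 = 29, so by Euler's criterion 8^29 = (8/59) = +1 or -1 mod 59.
Compute by square-and-multiply:
  29 = 16 + 8 + 4 + 1 (binary 11101)
  Repeated squaring mod 59: 8^1 = 8, 8^2 = 5, 8^4 = 25, 8^8 = 35, 8^16 = 45
  8^29 = 8^16 * 8^8 * 8^4 * 8^1 = 45 * 35 * 25 * 8 mod 59
    45 * 35 = 1575 = 41 mod 59
    41 * 25 = 1025 = 22 mod 59
    22 * 8 = 176 = 58 mod 59
  8^29 = 58 mod 59
Result 58 = p - 1 = -1 mod 59: 8 is a quadratic non-residue mod 59. As a residue in [0, p-1] the value is 58.
8^29 mod 59 = 58

58


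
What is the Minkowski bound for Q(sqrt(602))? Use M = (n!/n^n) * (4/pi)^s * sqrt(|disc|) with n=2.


d = 602, d mod 4 = 2, so disc(K) = 4d = 2408; |disc(K)| = 2408
Real quadratic field, so n = 2, s = r2 = 0, r1 = 2
M = (n!/n^n) * (4/pi)^s * sqrt(|disc(K)|) = (2!/2^2) * (4/pi)^0 * sqrt(2408)
= 0.5 * 1.000000 * 49.071377
= 24.5357

24.5357


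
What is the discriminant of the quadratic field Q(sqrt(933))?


For K = Q(sqrt(d)) with d squarefree: disc(K) = d if d = 1 mod 4, and disc(K) = 4d if d = 2 or 3 mod 4.
Here d = 933, and d mod 4 = 1.
d = 1 mod 4 (O_K = Z[(1+sqrt(d))/2]), so disc(K) = d = 933

933


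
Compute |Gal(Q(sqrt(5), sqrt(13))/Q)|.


The 2 square roots of distinct primes are multiplicatively independent over Q,
so [K:Q] = 2^2 and Gal(K/Q) is isomorphic to (Z/2Z)^2.
|Gal| = 2^2 = 4

4


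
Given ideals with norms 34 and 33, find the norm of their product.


N(IJ) = N(I) * N(J)
= 34 * 33
= 1122

1122


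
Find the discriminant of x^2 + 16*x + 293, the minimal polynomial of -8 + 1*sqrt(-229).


The element -8 + 1*sqrt(-229) has minimal polynomial:
x^2 + 16*x + 293
Discriminant = (16)^2 - 4*(293)
= 256 - 1172
= -916

-916


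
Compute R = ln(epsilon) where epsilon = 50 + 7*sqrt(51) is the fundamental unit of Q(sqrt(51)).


epsilon = 50 + 7*sqrt(51)
= 99.9900
R = ln(99.9900)
= 4.6051

4.6051


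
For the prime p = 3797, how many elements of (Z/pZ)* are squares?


For prime p, the number of non-zero quadratic residues is (p-1)/2.
= (3797-1)/2
= 1898

1898


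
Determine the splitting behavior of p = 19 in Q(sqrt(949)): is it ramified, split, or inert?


K = Q(sqrt(949)). Since d mod 4 = 1, disc(K) = 949.
Check p | disc: 949 mod 19 = 18.
p does not divide disc. Compute Legendre symbol (d/p):
18^((19-1)/2) mod 19 = -1
(d/p) = -1, so p is inert: (p) stays prime with e=1, f=2, g=1.
Therefore p is inert.

inert


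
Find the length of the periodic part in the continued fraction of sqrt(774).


Run the CF algorithm for sqrt(774).
a_0 = floor(sqrt(774)) = 27; set m_0=0, q_0=1.
Recurrence: m' = q*a - m,  q' = (d - m'^2)/q,  a' = floor((a_0 + m')/q').
  step 1: m=27, q=45, a=1
  step 2: m=18, q=10, a=4
  step 3: m=22, q=29, a=1
  step 4: m=7, q=25, a=1
  step 5: m=18, q=18, a=2
  step 6: m=18, q=25, a=1
  step 7: m=7, q=29, a=1
  step 8: m=22, q=10, a=4
  step 9: m=18, q=45, a=1
  step 10: m=27, q=1, a=54
a_10 = 2*a_0 = 54, so the period closes here.
sqrt(774) = [27; 1, 4, 1, 1, 2, 1, 1, 4, 1, 54]
Period length = 10

10


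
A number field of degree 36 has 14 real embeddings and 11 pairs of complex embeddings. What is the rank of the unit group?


By Dirichlet's unit theorem:
rank = r1 + r2 - 1
= 14 + 11 - 1
= 24

24


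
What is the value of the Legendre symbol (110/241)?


p = 241 is prime, so compute (110/241) with the reciprocity algorithm (Jacobi-symbol steps: pull out 2s via (2/n), flip via reciprocity, reduce):
  pull out 2: (2/241) = +1  (since 241 mod 8 = 1)
  reciprocity: (55/241) -> +(241/55)
  reduce: (21/55)
  reciprocity: (21/55) -> +(55/21)
  reduce: (13/21)
  reciprocity: (13/21) -> +(21/13)
  reduce: (8/13)
  pull out 2: (2/13) = -1  (since 13 mod 8 = 5)
  pull out 2: (2/13) = -1  (since 13 mod 8 = 5)
  pull out 2: (2/13) = -1  (since 13 mod 8 = 5)
  (1/13) = 1
Product of signs = -1
(110/241) = -1

-1


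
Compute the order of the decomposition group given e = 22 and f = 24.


|D_P| = e * f
= 22 * 24
= 528

528


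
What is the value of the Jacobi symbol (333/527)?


Compute (333/527) via quadratic reciprocity:
  reciprocity: (333/527) -> +(527/333)
  reduce: (194/333)
  pull out 2: (2/333) = -1  (since 333 mod 8 = 5)
  reciprocity: (97/333) -> +(333/97)
  reduce: (42/97)
  pull out 2: (2/97) = +1  (since 97 mod 8 = 1)
  reciprocity: (21/97) -> +(97/21)
  reduce: (13/21)
  reciprocity: (13/21) -> +(21/13)
  reduce: (8/13)
  pull out 2: (2/13) = -1  (since 13 mod 8 = 5)
  pull out 2: (2/13) = -1  (since 13 mod 8 = 5)
  pull out 2: (2/13) = -1  (since 13 mod 8 = 5)
  (1/13) = 1
Product of signs = 1

1


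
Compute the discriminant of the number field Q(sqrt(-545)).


For K = Q(sqrt(d)) with d squarefree: disc(K) = d if d = 1 mod 4, and disc(K) = 4d if d = 2 or 3 mod 4.
Here d = -545, and d mod 4 = 3.
d = 3 mod 4, not 1 (O_K = Z[sqrt(d)]), so disc(K) = 4d = 4 * (-545) = -2180

-2180


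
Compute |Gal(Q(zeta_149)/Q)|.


|Gal(Q(zeta_149)/Q)| = phi(149)
= 148

148


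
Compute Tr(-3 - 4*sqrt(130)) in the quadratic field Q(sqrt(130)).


Tr(a + b*sqrt(d)) = (a + b*sqrt(d)) + (a - b*sqrt(d)) = 2a
= 2 * (-3)
= -6

-6


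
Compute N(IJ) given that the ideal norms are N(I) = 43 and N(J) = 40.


N(IJ) = N(I) * N(J)
= 43 * 40
= 1720

1720


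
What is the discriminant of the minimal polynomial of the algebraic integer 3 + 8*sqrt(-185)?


The element 3 + 8*sqrt(-185) has minimal polynomial:
x^2 - 6*x + 11849
Discriminant = (-6)^2 - 4*(11849)
= 36 - 47396
= -47360

-47360


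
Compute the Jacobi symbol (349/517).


Compute (349/517) via quadratic reciprocity:
  reciprocity: (349/517) -> +(517/349)
  reduce: (168/349)
  pull out 2: (2/349) = -1  (since 349 mod 8 = 5)
  pull out 2: (2/349) = -1  (since 349 mod 8 = 5)
  pull out 2: (2/349) = -1  (since 349 mod 8 = 5)
  reciprocity: (21/349) -> +(349/21)
  reduce: (13/21)
  reciprocity: (13/21) -> +(21/13)
  reduce: (8/13)
  pull out 2: (2/13) = -1  (since 13 mod 8 = 5)
  pull out 2: (2/13) = -1  (since 13 mod 8 = 5)
  pull out 2: (2/13) = -1  (since 13 mod 8 = 5)
  (1/13) = 1
Product of signs = 1

1


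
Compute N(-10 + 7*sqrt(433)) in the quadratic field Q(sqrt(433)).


N(a + b*sqrt(d)) = a^2 - d*b^2
= (-10)^2 - (433)*(7)^2
= 100 - 21217
= -21117

-21117


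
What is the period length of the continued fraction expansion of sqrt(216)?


Run the CF algorithm for sqrt(216).
a_0 = floor(sqrt(216)) = 14; set m_0=0, q_0=1.
Recurrence: m' = q*a - m,  q' = (d - m'^2)/q,  a' = floor((a_0 + m')/q').
  step 1: m=14, q=20, a=1
  step 2: m=6, q=9, a=2
  step 3: m=12, q=8, a=3
  step 4: m=12, q=9, a=2
  step 5: m=6, q=20, a=1
  step 6: m=14, q=1, a=28
a_6 = 2*a_0 = 28, so the period closes here.
sqrt(216) = [14; 1, 2, 3, 2, 1, 28]
Period length = 6

6


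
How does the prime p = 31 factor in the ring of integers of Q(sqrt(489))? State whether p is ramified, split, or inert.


K = Q(sqrt(489)). Since d mod 4 = 1, disc(K) = 489.
Check p | disc: 489 mod 31 = 24.
p does not divide disc. Compute Legendre symbol (d/p):
24^((31-1)/2) mod 31 = -1
(d/p) = -1, so p is inert: (p) stays prime with e=1, f=2, g=1.
Therefore p is inert.

inert


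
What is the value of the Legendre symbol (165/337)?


p = 337 is prime, so compute (165/337) with the reciprocity algorithm (Jacobi-symbol steps: pull out 2s via (2/n), flip via reciprocity, reduce):
  reciprocity: (165/337) -> +(337/165)
  reduce: (7/165)
  reciprocity: (7/165) -> +(165/7)
  reduce: (4/7)
  pull out 2: (2/7) = +1  (since 7 mod 8 = 7)
  pull out 2: (2/7) = +1  (since 7 mod 8 = 7)
  (1/7) = 1
Product of signs = 1
(165/337) = 1

1


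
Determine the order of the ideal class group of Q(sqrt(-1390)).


K = Q(sqrt(-1390)). d mod 4 = 2, so D = disc(K) = 4d = -5560
h(K) equals the number of primitive reduced positive-definite forms (a, b, c) = a*x^2 + b*x*y + c*y^2 with b^2 - 4ac = D,
where reduced means |b| <= a <= c, with b >= 0 whenever |b| = a or a = c, and primitive means gcd(a, b, c) = 1.
Reduced forces 3a^2 <= |D| = 5560, so 1 <= a <= 43; b must have the parity of D, and c = (b^2 - D)/(4a) must be an integer >= a.
Enumerate a = 1..43, b in [-a, a]:
  a=1: (1, 0, 1390)  [1]
  a=2: (2, 0, 695)  [1]
  a=3..4: none
  a=5: (5, 0, 278)  [1]
  a=6..9: none
  a=10: (10, 0, 139)  [1]
  a=11..12: none
  a=13: (13, -2, 107), (13, 2, 107)  [2]
  a=14..16: none
  a=17: (17, -4, 82), (17, 4, 82)  [2]
  a=18: none
  a=19: (19, -8, 74), (19, 8, 74)  [2]
  a=20..22: none
  a=23: (23, -12, 62), (23, 12, 62)  [2]
  a=24..25: none
  a=26: (26, -24, 59), (26, 24, 59)  [2]
  a=27..30: none
  a=31: (31, -12, 46), (31, 12, 46)  [2]
  a=32..33: none
  a=34: (34, -4, 41), (34, 4, 41)  [2]
  a=35..36: none
  a=37: (37, -8, 38), (37, 8, 38)  [2]
  a=38..43: none
Total reduced forms: 1 + 1 + 1 + 1 + 2 + 2 + 2 + 2 + 2 + 2 + 2 + 2 = 20
h = 20

20


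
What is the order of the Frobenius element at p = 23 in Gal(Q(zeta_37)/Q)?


The Frobenius at p in Gal(Q(zeta_n)/Q) = (Z/nZ)* is the class of p, so its order is ord_37(23), the smallest k >= 1 with 23^k = 1 mod 37.
n = 37 = 37, phi(37) = 36; the order divides phi(n).
Divisors of 36: 1, 2, 3, 4, 6, 9, 12, 18, 36
Repeated squaring mod 37: 23^1 = 23, 23^2 = 11, 23^4 = 10, 23^8 = 26, 23^16 = 10, 23^32 = 26
Test divisors in increasing order:
  k=1: 23^1 = 23 mod 37
  k=2: 23^2 = 11 mod 37
  k=3: 23^3 = 11 * 23 = 31 mod 37
  k=4: 23^4 = 10 mod 37
  k=6: 23^6 = 10 * 11 = 36 mod 37
  k=9: 23^9 = 26 * 23 = 6 mod 37
  k=12: 23^12 = 26 * 10 = 1 mod 37  <- first divisor giving 1
Order = 12

12


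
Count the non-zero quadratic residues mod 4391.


For prime p, the number of non-zero quadratic residues is (p-1)/2.
= (4391-1)/2
= 2195

2195


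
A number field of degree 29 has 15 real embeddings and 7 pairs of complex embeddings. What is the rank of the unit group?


By Dirichlet's unit theorem:
rank = r1 + r2 - 1
= 15 + 7 - 1
= 21

21


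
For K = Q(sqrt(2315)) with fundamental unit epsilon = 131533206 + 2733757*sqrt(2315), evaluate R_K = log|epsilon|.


epsilon = 131533206 + 2733757*sqrt(2315)
= 2.6307e+08
R = ln(2.6307e+08)
= 19.3879

19.3879


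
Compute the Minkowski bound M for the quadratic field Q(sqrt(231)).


d = 231, d mod 4 = 3, so disc(K) = 4d = 924; |disc(K)| = 924
Real quadratic field, so n = 2, s = r2 = 0, r1 = 2
M = (n!/n^n) * (4/pi)^s * sqrt(|disc(K)|) = (2!/2^2) * (4/pi)^0 * sqrt(924)
= 0.5 * 1.000000 * 30.397368
= 15.1987

15.1987


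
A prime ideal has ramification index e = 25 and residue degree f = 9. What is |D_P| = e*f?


|D_P| = e * f
= 25 * 9
= 225

225


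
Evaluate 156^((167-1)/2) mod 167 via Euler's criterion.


p = 167 is prime and the exponent is (p-1)/2 = 83, so by Euler's criterion 156^83 = (156/167) = +1 or -1 mod 167.
Compute by square-and-multiply:
  83 = 64 + 16 + 2 + 1 (binary 1010011)
  Repeated squaring mod 167: 156^1 = 156, 156^2 = 121, 156^4 = 112, 156^8 = 19, 156^16 = 27, 156^32 = 61, 156^64 = 47
  156^83 = 156^64 * 156^16 * 156^2 * 156^1 = 47 * 27 * 121 * 156 mod 167
    47 * 27 = 1269 = 100 mod 167
    100 * 121 = 12100 = 76 mod 167
    76 * 156 = 11856 = 166 mod 167
  156^83 = 166 mod 167
Result 166 = p - 1 = -1 mod 167: 156 is a quadratic non-residue mod 167. As a residue in [0, p-1] the value is 166.
156^83 mod 167 = 166

166


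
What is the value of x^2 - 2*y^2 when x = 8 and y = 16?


x^2 - d*y^2
= 8^2 - 2*16^2
= 64 - 512
= -448

-448


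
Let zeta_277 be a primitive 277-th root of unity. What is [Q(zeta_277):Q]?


The degree equals Euler's totient phi(277).
277 = 277
phi(277) = 276

276


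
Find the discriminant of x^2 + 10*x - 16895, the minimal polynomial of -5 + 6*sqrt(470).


The element -5 + 6*sqrt(470) has minimal polynomial:
x^2 + 10*x - 16895
Discriminant = (10)^2 - 4*(-16895)
= 100 + 67580
= 67680

67680


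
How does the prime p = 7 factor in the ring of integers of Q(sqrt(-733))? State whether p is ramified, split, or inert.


K = Q(sqrt(-733)). Since d mod 4 = 3, disc(K) = -2932.
Check p | disc: -2932 mod 7 = 1.
p does not divide disc. Compute Legendre symbol (d/p):
2^((7-1)/2) mod 7 = 1
(d/p) = 1, so p splits: (p) = P*P' with e=1, f=1, g=2.
Therefore p is split.

split


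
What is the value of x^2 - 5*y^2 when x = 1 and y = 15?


x^2 - d*y^2
= 1^2 - 5*15^2
= 1 - 1125
= -1124

-1124


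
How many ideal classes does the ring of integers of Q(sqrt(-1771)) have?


K = Q(sqrt(-1771)). d mod 4 = 1, so D = disc(K) = d = -1771
h(K) equals the number of primitive reduced positive-definite forms (a, b, c) = a*x^2 + b*x*y + c*y^2 with b^2 - 4ac = D,
where reduced means |b| <= a <= c, with b >= 0 whenever |b| = a or a = c, and primitive means gcd(a, b, c) = 1.
Reduced forces 3a^2 <= |D| = 1771, so 1 <= a <= 24; b must have the parity of D, and c = (b^2 - D)/(4a) must be an integer >= a.
Enumerate a = 1..24, b in [-a, a]:
  a=1: (1, 1, 443)  [1]
  a=2..4: none
  a=5: (5, -3, 89), (5, 3, 89)  [2]
  a=6: none
  a=7: (7, 7, 65)  [1]
  a=8..10: none
  a=11: (11, 11, 43)  [1]
  a=12: none
  a=13: (13, -7, 35), (13, 7, 35)  [2]
  a=14..22: none
  a=23: (23, 23, 25)  [1]
  a=24: none
Total reduced forms: 1 + 2 + 1 + 1 + 2 + 1 = 8
h = 8

8


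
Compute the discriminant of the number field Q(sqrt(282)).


For K = Q(sqrt(d)) with d squarefree: disc(K) = d if d = 1 mod 4, and disc(K) = 4d if d = 2 or 3 mod 4.
Here d = 282, and d mod 4 = 2.
d = 2 mod 4, not 1 (O_K = Z[sqrt(d)]), so disc(K) = 4d = 4 * (282) = 1128

1128


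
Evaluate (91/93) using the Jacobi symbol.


Compute (91/93) via quadratic reciprocity:
  reciprocity: (91/93) -> +(93/91)
  reduce: (2/91)
  pull out 2: (2/91) = -1  (since 91 mod 8 = 3)
  (1/91) = 1
Product of signs = -1

-1


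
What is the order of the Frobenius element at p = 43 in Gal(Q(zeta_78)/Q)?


The Frobenius at p in Gal(Q(zeta_n)/Q) = (Z/nZ)* is the class of p, so its order is ord_78(43), the smallest k >= 1 with 43^k = 1 mod 78.
n = 78 = 2 * 3 * 13, phi(78) = 24; the order divides phi(n).
Divisors of 24: 1, 2, 3, 4, 6, 8, 12, 24
Repeated squaring mod 78: 43^1 = 43, 43^2 = 55, 43^4 = 61, 43^8 = 55, 43^16 = 61
Test divisors in increasing order:
  k=1: 43^1 = 43 mod 78
  k=2: 43^2 = 55 mod 78
  k=3: 43^3 = 55 * 43 = 25 mod 78
  k=4: 43^4 = 61 mod 78
  k=6: 43^6 = 61 * 55 = 1 mod 78  <- first divisor giving 1
Order = 6

6


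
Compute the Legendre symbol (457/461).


p = 461 is prime, so compute (457/461) with the reciprocity algorithm (Jacobi-symbol steps: pull out 2s via (2/n), flip via reciprocity, reduce):
  reciprocity: (457/461) -> +(461/457)
  reduce: (4/457)
  pull out 2: (2/457) = +1  (since 457 mod 8 = 1)
  pull out 2: (2/457) = +1  (since 457 mod 8 = 1)
  (1/457) = 1
Product of signs = 1
(457/461) = 1

1


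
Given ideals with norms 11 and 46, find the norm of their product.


N(IJ) = N(I) * N(J)
= 11 * 46
= 506

506


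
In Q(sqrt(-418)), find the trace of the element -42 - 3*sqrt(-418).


Tr(a + b*sqrt(d)) = (a + b*sqrt(d)) + (a - b*sqrt(d)) = 2a
= 2 * (-42)
= -84

-84


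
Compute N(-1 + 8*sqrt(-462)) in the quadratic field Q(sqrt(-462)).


N(a + b*sqrt(d)) = a^2 - d*b^2
= (-1)^2 - (-462)*(8)^2
= 1 + 29568
= 29569

29569


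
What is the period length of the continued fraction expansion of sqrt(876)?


Run the CF algorithm for sqrt(876).
a_0 = floor(sqrt(876)) = 29; set m_0=0, q_0=1.
Recurrence: m' = q*a - m,  q' = (d - m'^2)/q,  a' = floor((a_0 + m')/q').
  step 1: m=29, q=35, a=1
  step 2: m=6, q=24, a=1
  step 3: m=18, q=23, a=2
  step 4: m=28, q=4, a=14
  step 5: m=28, q=23, a=2
  step 6: m=18, q=24, a=1
  step 7: m=6, q=35, a=1
  step 8: m=29, q=1, a=58
a_8 = 2*a_0 = 58, so the period closes here.
sqrt(876) = [29; 1, 1, 2, 14, 2, 1, 1, 58]
Period length = 8

8


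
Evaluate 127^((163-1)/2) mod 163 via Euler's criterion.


p = 163 is prime and the exponent is (p-1)/2 = 81, so by Euler's criterion 127^81 = (127/163) = +1 or -1 mod 163.
Compute by square-and-multiply:
  81 = 64 + 16 + 1 (binary 1010001)
  Repeated squaring mod 163: 127^1 = 127, 127^2 = 155, 127^4 = 64, 127^8 = 21, 127^16 = 115, 127^32 = 22, 127^64 = 158
  127^81 = 127^64 * 127^16 * 127^1 = 158 * 115 * 127 mod 163
    158 * 115 = 18170 = 77 mod 163
    77 * 127 = 9779 = 162 mod 163
  127^81 = 162 mod 163
Result 162 = p - 1 = -1 mod 163: 127 is a quadratic non-residue mod 163. As a residue in [0, p-1] the value is 162.
127^81 mod 163 = 162

162


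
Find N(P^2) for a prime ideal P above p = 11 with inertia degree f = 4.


N(P^a) = p^(a*f)
= 11^(2*4)
= 11^8
= 214358881

214358881


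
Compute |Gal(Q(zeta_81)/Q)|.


|Gal(Q(zeta_81)/Q)| = phi(81)
= 54

54


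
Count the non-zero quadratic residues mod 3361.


For prime p, the number of non-zero quadratic residues is (p-1)/2.
= (3361-1)/2
= 1680

1680


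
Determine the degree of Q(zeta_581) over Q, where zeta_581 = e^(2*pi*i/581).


The degree equals Euler's totient phi(581).
581 = 7 * 83
phi(581) = 492

492


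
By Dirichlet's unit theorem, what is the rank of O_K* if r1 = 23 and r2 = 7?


By Dirichlet's unit theorem:
rank = r1 + r2 - 1
= 23 + 7 - 1
= 29

29


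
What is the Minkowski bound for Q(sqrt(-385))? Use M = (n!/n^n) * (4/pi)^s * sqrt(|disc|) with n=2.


d = -385, d mod 4 = 3, so disc(K) = 4d = -1540; |disc(K)| = 1540
Imaginary quadratic field, so n = 2, s = r2 = 1, r1 = 0
M = (n!/n^n) * (4/pi)^s * sqrt(|disc(K)|) = (2!/2^2) * (4/pi)^1 * sqrt(1540)
= 0.5 * 1.273240 * 39.242834
= 24.9828

24.9828


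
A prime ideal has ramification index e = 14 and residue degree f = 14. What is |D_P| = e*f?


|D_P| = e * f
= 14 * 14
= 196

196


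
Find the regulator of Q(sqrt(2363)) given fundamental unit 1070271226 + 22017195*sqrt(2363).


epsilon = 1070271226 + 22017195*sqrt(2363)
= 2.1405e+09
R = ln(2.1405e+09)
= 21.4843

21.4843


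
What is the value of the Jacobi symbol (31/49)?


Compute (31/49) via quadratic reciprocity:
  reciprocity: (31/49) -> +(49/31)
  reduce: (18/31)
  pull out 2: (2/31) = +1  (since 31 mod 8 = 7)
  reciprocity: (9/31) -> +(31/9)
  reduce: (4/9)
  pull out 2: (2/9) = +1  (since 9 mod 8 = 1)
  pull out 2: (2/9) = +1  (since 9 mod 8 = 1)
  (1/9) = 1
Product of signs = 1

1


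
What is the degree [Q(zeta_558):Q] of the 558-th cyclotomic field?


The degree equals Euler's totient phi(558).
558 = 2 * 3^2 * 31
phi(558) = 180

180


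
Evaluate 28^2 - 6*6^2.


x^2 - d*y^2
= 28^2 - 6*6^2
= 784 - 216
= 568

568


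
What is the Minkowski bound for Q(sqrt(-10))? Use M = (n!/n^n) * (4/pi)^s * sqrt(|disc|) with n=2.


d = -10, d mod 4 = 2, so disc(K) = 4d = -40; |disc(K)| = 40
Imaginary quadratic field, so n = 2, s = r2 = 1, r1 = 0
M = (n!/n^n) * (4/pi)^s * sqrt(|disc(K)|) = (2!/2^2) * (4/pi)^1 * sqrt(40)
= 0.5 * 1.273240 * 6.324555
= 4.0263

4.0263


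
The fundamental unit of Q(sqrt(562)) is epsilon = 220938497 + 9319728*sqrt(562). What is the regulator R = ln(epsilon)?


epsilon = 220938497 + 9319728*sqrt(562)
= 4.4188e+08
R = ln(4.4188e+08)
= 19.9065

19.9065


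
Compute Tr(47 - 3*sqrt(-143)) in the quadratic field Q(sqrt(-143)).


Tr(a + b*sqrt(d)) = (a + b*sqrt(d)) + (a - b*sqrt(d)) = 2a
= 2 * (47)
= 94

94


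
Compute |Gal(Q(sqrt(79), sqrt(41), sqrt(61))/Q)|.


The 3 square roots of distinct primes are multiplicatively independent over Q,
so [K:Q] = 2^3 and Gal(K/Q) is isomorphic to (Z/2Z)^3.
|Gal| = 2^3 = 8

8


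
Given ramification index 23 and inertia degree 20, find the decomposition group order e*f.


|D_P| = e * f
= 23 * 20
= 460

460


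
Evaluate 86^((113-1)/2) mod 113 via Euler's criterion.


p = 113 is prime and the exponent is (p-1)/2 = 56, so by Euler's criterion 86^56 = (86/113) = +1 or -1 mod 113.
Compute by square-and-multiply:
  56 = 32 + 16 + 8 (binary 111000)
  Repeated squaring mod 113: 86^1 = 86, 86^2 = 51, 86^4 = 2, 86^8 = 4, 86^16 = 16, 86^32 = 30
  86^56 = 86^32 * 86^16 * 86^8 = 30 * 16 * 4 mod 113
    30 * 16 = 480 = 28 mod 113
    28 * 4 = 112 = 112 mod 113
  86^56 = 112 mod 113
Result 112 = p - 1 = -1 mod 113: 86 is a quadratic non-residue mod 113. As a residue in [0, p-1] the value is 112.
86^56 mod 113 = 112

112


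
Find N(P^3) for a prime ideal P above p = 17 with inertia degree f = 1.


N(P^a) = p^(a*f)
= 17^(3*1)
= 17^3
= 4913

4913


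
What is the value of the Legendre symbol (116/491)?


p = 491 is prime, so compute (116/491) with the reciprocity algorithm (Jacobi-symbol steps: pull out 2s via (2/n), flip via reciprocity, reduce):
  pull out 2: (2/491) = -1  (since 491 mod 8 = 3)
  pull out 2: (2/491) = -1  (since 491 mod 8 = 3)
  reciprocity: (29/491) -> +(491/29)
  reduce: (27/29)
  reciprocity: (27/29) -> +(29/27)
  reduce: (2/27)
  pull out 2: (2/27) = -1  (since 27 mod 8 = 3)
  (1/27) = 1
Product of signs = -1
(116/491) = -1

-1


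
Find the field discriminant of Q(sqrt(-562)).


For K = Q(sqrt(d)) with d squarefree: disc(K) = d if d = 1 mod 4, and disc(K) = 4d if d = 2 or 3 mod 4.
Here d = -562, and d mod 4 = 2.
d = 2 mod 4, not 1 (O_K = Z[sqrt(d)]), so disc(K) = 4d = 4 * (-562) = -2248

-2248


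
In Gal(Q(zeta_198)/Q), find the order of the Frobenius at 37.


The Frobenius at p in Gal(Q(zeta_n)/Q) = (Z/nZ)* is the class of p, so its order is ord_198(37), the smallest k >= 1 with 37^k = 1 mod 198.
n = 198 = 2 * 3^2 * 11, phi(198) = 60; the order divides phi(n).
Divisors of 60: 1, 2, 3, 4, 5, 6, 10, 12, 15, 20, 30, 60
Repeated squaring mod 198: 37^1 = 37, 37^2 = 181, 37^4 = 91, 37^8 = 163, 37^16 = 37, 37^32 = 181
Test divisors in increasing order:
  k=1: 37^1 = 37 mod 198
  k=2: 37^2 = 181 mod 198
  k=3: 37^3 = 181 * 37 = 163 mod 198
  k=4: 37^4 = 91 mod 198
  k=5: 37^5 = 91 * 37 = 1 mod 198  <- first divisor giving 1
Order = 5

5


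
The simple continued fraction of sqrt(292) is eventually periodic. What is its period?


Run the CF algorithm for sqrt(292).
a_0 = floor(sqrt(292)) = 17; set m_0=0, q_0=1.
Recurrence: m' = q*a - m,  q' = (d - m'^2)/q,  a' = floor((a_0 + m')/q').
  step 1: m=17, q=3, a=11
  step 2: m=16, q=12, a=2
  step 3: m=8, q=19, a=1
  step 4: m=11, q=9, a=3
  step 5: m=16, q=4, a=8
  step 6: m=16, q=9, a=3
  step 7: m=11, q=19, a=1
  step 8: m=8, q=12, a=2
  step 9: m=16, q=3, a=11
  step 10: m=17, q=1, a=34
a_10 = 2*a_0 = 34, so the period closes here.
sqrt(292) = [17; 11, 2, 1, 3, 8, 3, 1, 2, 11, 34]
Period length = 10

10
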